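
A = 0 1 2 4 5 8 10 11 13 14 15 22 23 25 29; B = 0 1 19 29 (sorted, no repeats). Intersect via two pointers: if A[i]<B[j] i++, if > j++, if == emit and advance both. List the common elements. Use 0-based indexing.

i=0 j=0: 0==0 emit, i++,j++
i=1 j=1: 1==1 emit, i++,j++
i=2 j=2: 2<19, i++
i=3 j=2: 4<19, i++
i=4 j=2: 5<19, i++
i=5 j=2: 8<19, i++
i=6 j=2: 10<19, i++
i=7 j=2: 11<19, i++
i=8 j=2: 13<19, i++
i=9 j=2: 14<19, i++
i=10 j=2: 15<19, i++
i=11 j=2: 22>19, j++
i=11 j=3: 22<29, i++
i=12 j=3: 23<29, i++
i=13 j=3: 25<29, i++
i=14 j=3: 29==29 emit, i++,j++

intersection = [0, 1, 29]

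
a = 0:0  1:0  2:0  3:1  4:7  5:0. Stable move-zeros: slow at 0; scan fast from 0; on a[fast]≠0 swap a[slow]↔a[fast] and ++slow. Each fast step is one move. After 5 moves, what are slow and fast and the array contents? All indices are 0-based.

slow=2, fast=5, a=[1, 7, 0, 0, 0, 0]

(s=0,f=0) a[fast]=0 → fast++
(s=0,f=1) a[fast]=0 → fast++
(s=0,f=2) a[fast]=0 → fast++
(s=0,f=3) a[fast]=1≠0 swap→a[0]=1 → slow++,fast++
(s=1,f=4) a[fast]=7≠0 swap→a[1]=7 → slow++,fast++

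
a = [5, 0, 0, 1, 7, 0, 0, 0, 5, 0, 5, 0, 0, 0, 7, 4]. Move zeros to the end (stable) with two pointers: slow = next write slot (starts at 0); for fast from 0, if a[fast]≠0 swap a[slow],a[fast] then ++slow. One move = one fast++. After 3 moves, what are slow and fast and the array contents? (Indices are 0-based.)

slow=0 fast=0: a[fast]=5≠0 swap→a[0]=5, slow++,fast++
slow=1 fast=1: a[fast]=0, fast++
slow=1 fast=2: a[fast]=0, fast++

slow=1, fast=3, a=[5, 0, 0, 1, 7, 0, 0, 0, 5, 0, 5, 0, 0, 0, 7, 4]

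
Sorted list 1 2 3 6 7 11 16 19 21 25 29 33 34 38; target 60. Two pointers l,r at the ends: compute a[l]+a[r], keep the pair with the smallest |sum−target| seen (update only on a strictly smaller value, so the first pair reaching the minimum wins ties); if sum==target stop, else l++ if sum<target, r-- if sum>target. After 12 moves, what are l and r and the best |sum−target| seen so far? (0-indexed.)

l=0 r=13: 1+38=39 d=21 *, l++
l=1 r=13: 2+38=40 d=20 *, l++
l=2 r=13: 3+38=41 d=19 *, l++
l=3 r=13: 6+38=44 d=16 *, l++
l=4 r=13: 7+38=45 d=15 *, l++
l=5 r=13: 11+38=49 d=11 *, l++
l=6 r=13: 16+38=54 d=6 *, l++
l=7 r=13: 19+38=57 d=3 *, l++
l=8 r=13: 21+38=59 d=1 *, l++
l=9 r=13: 25+38=63 d=3, r--
l=9 r=12: 25+34=59 d=1, l++
l=10 r=12: 29+34=63 d=3, r--

l=10, r=11, best |Δ|=1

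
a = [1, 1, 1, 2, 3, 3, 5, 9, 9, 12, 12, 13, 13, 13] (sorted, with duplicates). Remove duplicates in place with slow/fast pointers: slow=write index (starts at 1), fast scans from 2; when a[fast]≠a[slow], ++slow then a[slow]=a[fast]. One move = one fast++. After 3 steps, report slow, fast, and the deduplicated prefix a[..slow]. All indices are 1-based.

slow=2, fast=5, prefix=[1, 2]

(s=1,f=2) a[fast]=1=a[slow] dup → fast++
(s=1,f=3) a[fast]=1=a[slow] dup → fast++
(s=1,f=4) a[fast]=2≠a[slow]=1 write a[2]=2 → slow++,fast++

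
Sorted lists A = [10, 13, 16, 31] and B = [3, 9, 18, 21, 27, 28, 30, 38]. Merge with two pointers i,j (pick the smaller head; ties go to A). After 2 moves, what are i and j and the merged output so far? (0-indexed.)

i=0, j=2, merged so far=[3, 9]

[i=0,j=0] A[i]=10>B[j]=3 take 3 → j++
[i=0,j=1] A[i]=10>B[j]=9 take 9 → j++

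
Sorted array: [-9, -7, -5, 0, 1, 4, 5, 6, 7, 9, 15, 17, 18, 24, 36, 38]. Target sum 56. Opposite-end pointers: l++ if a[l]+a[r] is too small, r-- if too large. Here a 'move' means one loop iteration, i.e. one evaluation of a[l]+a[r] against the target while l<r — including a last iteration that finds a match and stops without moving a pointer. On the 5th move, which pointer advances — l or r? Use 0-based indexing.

l

l=0 r=15: -9+38=29 <56, l++
l=1 r=15: -7+38=31 <56, l++
l=2 r=15: -5+38=33 <56, l++
l=3 r=15: 0+38=38 <56, l++
l=4 r=15: 1+38=39 <56, l++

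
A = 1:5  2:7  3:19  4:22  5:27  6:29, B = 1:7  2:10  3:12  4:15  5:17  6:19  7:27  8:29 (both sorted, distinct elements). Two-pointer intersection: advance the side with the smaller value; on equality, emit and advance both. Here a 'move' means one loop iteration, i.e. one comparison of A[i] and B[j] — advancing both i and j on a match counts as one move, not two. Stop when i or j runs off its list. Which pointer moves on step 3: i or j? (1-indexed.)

j

i=1 j=1: 5<7, i++
i=2 j=1: 7==7 emit, i++,j++
i=3 j=2: 19>10, j++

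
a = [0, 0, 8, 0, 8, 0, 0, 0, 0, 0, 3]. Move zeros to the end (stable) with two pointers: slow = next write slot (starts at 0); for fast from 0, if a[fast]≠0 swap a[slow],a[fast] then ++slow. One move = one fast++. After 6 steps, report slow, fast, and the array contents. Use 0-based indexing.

slow=2, fast=6, a=[8, 8, 0, 0, 0, 0, 0, 0, 0, 0, 3]

(s=0,f=0) a[fast]=0 → fast++
(s=0,f=1) a[fast]=0 → fast++
(s=0,f=2) a[fast]=8≠0 swap→a[0]=8 → slow++,fast++
(s=1,f=3) a[fast]=0 → fast++
(s=1,f=4) a[fast]=8≠0 swap→a[1]=8 → slow++,fast++
(s=2,f=5) a[fast]=0 → fast++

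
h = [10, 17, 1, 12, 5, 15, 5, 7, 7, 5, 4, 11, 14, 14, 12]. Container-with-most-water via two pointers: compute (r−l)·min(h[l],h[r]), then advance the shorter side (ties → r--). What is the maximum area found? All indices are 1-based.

l=1 r=15: min(10,12)*14=140 best=140 *, l++
l=2 r=15: min(17,12)*13=156 best=156 *, r--
l=2 r=14: min(17,14)*12=168 best=168 *, r--
l=2 r=13: min(17,14)*11=154 best=168, r--
l=2 r=12: min(17,11)*10=110 best=168, r--
l=2 r=11: min(17,4)*9=36 best=168, r--
l=2 r=10: min(17,5)*8=40 best=168, r--
l=2 r=9: min(17,7)*7=49 best=168, r--
l=2 r=8: min(17,7)*6=42 best=168, r--
l=2 r=7: min(17,5)*5=25 best=168, r--
l=2 r=6: min(17,15)*4=60 best=168, r--
l=2 r=5: min(17,5)*3=15 best=168, r--
l=2 r=4: min(17,12)*2=24 best=168, r--
l=2 r=3: min(17,1)*1=1 best=168, r--

max area = 168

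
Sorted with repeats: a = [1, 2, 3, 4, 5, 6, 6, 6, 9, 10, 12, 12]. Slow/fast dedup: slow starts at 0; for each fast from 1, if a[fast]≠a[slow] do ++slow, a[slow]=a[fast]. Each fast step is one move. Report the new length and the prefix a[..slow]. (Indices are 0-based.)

length 9; prefix = [1, 2, 3, 4, 5, 6, 9, 10, 12]

slow=0 fast=1: a[fast]=2≠a[slow]=1 write a[1]=2, slow++,fast++
slow=1 fast=2: a[fast]=3≠a[slow]=2 write a[2]=3, slow++,fast++
slow=2 fast=3: a[fast]=4≠a[slow]=3 write a[3]=4, slow++,fast++
slow=3 fast=4: a[fast]=5≠a[slow]=4 write a[4]=5, slow++,fast++
slow=4 fast=5: a[fast]=6≠a[slow]=5 write a[5]=6, slow++,fast++
slow=5 fast=6: a[fast]=6=a[slow] dup, fast++
slow=5 fast=7: a[fast]=6=a[slow] dup, fast++
slow=5 fast=8: a[fast]=9≠a[slow]=6 write a[6]=9, slow++,fast++
slow=6 fast=9: a[fast]=10≠a[slow]=9 write a[7]=10, slow++,fast++
slow=7 fast=10: a[fast]=12≠a[slow]=10 write a[8]=12, slow++,fast++
slow=8 fast=11: a[fast]=12=a[slow] dup, fast++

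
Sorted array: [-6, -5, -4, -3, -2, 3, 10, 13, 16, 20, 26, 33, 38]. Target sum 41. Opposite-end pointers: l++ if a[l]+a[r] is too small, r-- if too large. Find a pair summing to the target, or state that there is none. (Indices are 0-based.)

(3, 38)

[0,12] -6+38=32 <41 → l++
[1,12] -5+38=33 <41 → l++
[2,12] -4+38=34 <41 → l++
[3,12] -3+38=35 <41 → l++
[4,12] -2+38=36 <41 → l++
[5,12] 3+38=41 → found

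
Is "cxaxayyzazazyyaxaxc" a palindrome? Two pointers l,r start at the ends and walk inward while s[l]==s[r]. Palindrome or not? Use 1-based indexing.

[1,19] 'c'=='c' → l++,r--
[2,18] 'x'=='x' → l++,r--
[3,17] 'a'=='a' → l++,r--
[4,16] 'x'=='x' → l++,r--
[5,15] 'a'=='a' → l++,r--
[6,14] 'y'=='y' → l++,r--
[7,13] 'y'=='y' → l++,r--
[8,12] 'z'=='z' → l++,r--
[9,11] 'a'=='a' → l++,r--

palindrome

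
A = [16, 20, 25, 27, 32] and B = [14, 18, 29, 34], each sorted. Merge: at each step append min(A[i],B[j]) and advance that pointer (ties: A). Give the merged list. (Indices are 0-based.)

[14, 16, 18, 20, 25, 27, 29, 32, 34]

[i=0,j=0] A[i]=16>B[j]=14 take 14 → j++
[i=0,j=1] A[i]=16<=B[j]=18 take 16 → i++
[i=1,j=1] A[i]=20>B[j]=18 take 18 → j++
[i=1,j=2] A[i]=20<=B[j]=29 take 20 → i++
[i=2,j=2] A[i]=25<=B[j]=29 take 25 → i++
[i=3,j=2] A[i]=27<=B[j]=29 take 27 → i++
[i=4,j=2] A[i]=32>B[j]=29 take 29 → j++
[i=4,j=3] A[i]=32<=B[j]=34 take 32 → i++
[i=5,j=3] A done, take B[j]=34 → j++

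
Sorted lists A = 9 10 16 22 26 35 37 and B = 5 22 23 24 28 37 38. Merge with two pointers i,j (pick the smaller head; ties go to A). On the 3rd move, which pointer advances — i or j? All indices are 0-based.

[i=0,j=0] A[i]=9>B[j]=5 take 5 → j++
[i=0,j=1] A[i]=9<=B[j]=22 take 9 → i++
[i=1,j=1] A[i]=10<=B[j]=22 take 10 → i++

i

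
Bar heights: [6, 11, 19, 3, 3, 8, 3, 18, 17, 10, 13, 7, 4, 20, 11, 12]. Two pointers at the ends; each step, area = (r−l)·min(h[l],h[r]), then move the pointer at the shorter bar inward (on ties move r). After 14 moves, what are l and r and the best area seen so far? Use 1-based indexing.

l=13, r=14, best area=209

l=1 r=16: min(6,12)*15=90 best=90 *, l++
l=2 r=16: min(11,12)*14=154 best=154 *, l++
l=3 r=16: min(19,12)*13=156 best=156 *, r--
l=3 r=15: min(19,11)*12=132 best=156, r--
l=3 r=14: min(19,20)*11=209 best=209 *, l++
l=4 r=14: min(3,20)*10=30 best=209, l++
l=5 r=14: min(3,20)*9=27 best=209, l++
l=6 r=14: min(8,20)*8=64 best=209, l++
l=7 r=14: min(3,20)*7=21 best=209, l++
l=8 r=14: min(18,20)*6=108 best=209, l++
l=9 r=14: min(17,20)*5=85 best=209, l++
l=10 r=14: min(10,20)*4=40 best=209, l++
l=11 r=14: min(13,20)*3=39 best=209, l++
l=12 r=14: min(7,20)*2=14 best=209, l++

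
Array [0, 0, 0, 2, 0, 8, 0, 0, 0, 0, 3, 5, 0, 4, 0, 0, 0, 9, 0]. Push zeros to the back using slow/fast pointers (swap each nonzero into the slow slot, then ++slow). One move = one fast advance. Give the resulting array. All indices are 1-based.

(s=1,f=1) a[fast]=0 → fast++
(s=1,f=2) a[fast]=0 → fast++
(s=1,f=3) a[fast]=0 → fast++
(s=1,f=4) a[fast]=2≠0 swap→a[1]=2 → slow++,fast++
(s=2,f=5) a[fast]=0 → fast++
(s=2,f=6) a[fast]=8≠0 swap→a[2]=8 → slow++,fast++
(s=3,f=7) a[fast]=0 → fast++
(s=3,f=8) a[fast]=0 → fast++
(s=3,f=9) a[fast]=0 → fast++
(s=3,f=10) a[fast]=0 → fast++
(s=3,f=11) a[fast]=3≠0 swap→a[3]=3 → slow++,fast++
(s=4,f=12) a[fast]=5≠0 swap→a[4]=5 → slow++,fast++
(s=5,f=13) a[fast]=0 → fast++
(s=5,f=14) a[fast]=4≠0 swap→a[5]=4 → slow++,fast++
(s=6,f=15) a[fast]=0 → fast++
(s=6,f=16) a[fast]=0 → fast++
(s=6,f=17) a[fast]=0 → fast++
(s=6,f=18) a[fast]=9≠0 swap→a[6]=9 → slow++,fast++
(s=7,f=19) a[fast]=0 → fast++

[2, 8, 3, 5, 4, 9, 0, 0, 0, 0, 0, 0, 0, 0, 0, 0, 0, 0, 0]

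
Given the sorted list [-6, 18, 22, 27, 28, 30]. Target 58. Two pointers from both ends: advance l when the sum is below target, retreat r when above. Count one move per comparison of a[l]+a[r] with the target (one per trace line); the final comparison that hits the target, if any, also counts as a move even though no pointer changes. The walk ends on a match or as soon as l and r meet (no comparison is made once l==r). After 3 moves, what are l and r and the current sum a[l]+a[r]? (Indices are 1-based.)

l=4, r=6, sum=57

l=1 r=6: -6+30=24 <58, l++
l=2 r=6: 18+30=48 <58, l++
l=3 r=6: 22+30=52 <58, l++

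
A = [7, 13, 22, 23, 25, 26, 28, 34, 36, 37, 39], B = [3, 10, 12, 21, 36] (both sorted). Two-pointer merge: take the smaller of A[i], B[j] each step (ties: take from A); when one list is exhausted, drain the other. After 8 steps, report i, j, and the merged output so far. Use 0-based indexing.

i=4, j=4, merged so far=[3, 7, 10, 12, 13, 21, 22, 23]

i=0 j=0: A[i]=7>B[j]=3 take 3, j++
i=0 j=1: A[i]=7<=B[j]=10 take 7, i++
i=1 j=1: A[i]=13>B[j]=10 take 10, j++
i=1 j=2: A[i]=13>B[j]=12 take 12, j++
i=1 j=3: A[i]=13<=B[j]=21 take 13, i++
i=2 j=3: A[i]=22>B[j]=21 take 21, j++
i=2 j=4: A[i]=22<=B[j]=36 take 22, i++
i=3 j=4: A[i]=23<=B[j]=36 take 23, i++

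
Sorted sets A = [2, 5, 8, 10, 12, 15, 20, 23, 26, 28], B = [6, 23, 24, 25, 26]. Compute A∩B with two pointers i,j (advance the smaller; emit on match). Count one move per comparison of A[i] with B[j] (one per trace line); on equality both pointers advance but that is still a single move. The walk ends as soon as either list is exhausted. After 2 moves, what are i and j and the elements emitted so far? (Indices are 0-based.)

i=0 j=0: 2<6, i++
i=1 j=0: 5<6, i++

i=2, j=0, emitted=[]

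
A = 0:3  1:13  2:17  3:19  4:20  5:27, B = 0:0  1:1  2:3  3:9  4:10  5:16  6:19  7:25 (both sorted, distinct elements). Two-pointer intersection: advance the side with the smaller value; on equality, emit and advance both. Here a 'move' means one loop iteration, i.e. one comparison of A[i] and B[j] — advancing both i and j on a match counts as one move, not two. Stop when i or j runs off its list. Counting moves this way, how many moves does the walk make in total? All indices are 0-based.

11 moves

[i=0,j=0] 3>0 → j++
[i=0,j=1] 3>1 → j++
[i=0,j=2] 3==3 emit → i++,j++
[i=1,j=3] 13>9 → j++
[i=1,j=4] 13>10 → j++
[i=1,j=5] 13<16 → i++
[i=2,j=5] 17>16 → j++
[i=2,j=6] 17<19 → i++
[i=3,j=6] 19==19 emit → i++,j++
[i=4,j=7] 20<25 → i++
[i=5,j=7] 27>25 → j++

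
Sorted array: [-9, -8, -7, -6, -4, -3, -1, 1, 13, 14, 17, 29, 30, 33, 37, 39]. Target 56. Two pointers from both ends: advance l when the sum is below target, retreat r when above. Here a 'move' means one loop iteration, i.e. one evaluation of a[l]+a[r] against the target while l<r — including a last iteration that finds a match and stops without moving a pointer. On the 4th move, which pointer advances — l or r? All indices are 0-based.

l

[0,15] -9+39=30 <56 → l++
[1,15] -8+39=31 <56 → l++
[2,15] -7+39=32 <56 → l++
[3,15] -6+39=33 <56 → l++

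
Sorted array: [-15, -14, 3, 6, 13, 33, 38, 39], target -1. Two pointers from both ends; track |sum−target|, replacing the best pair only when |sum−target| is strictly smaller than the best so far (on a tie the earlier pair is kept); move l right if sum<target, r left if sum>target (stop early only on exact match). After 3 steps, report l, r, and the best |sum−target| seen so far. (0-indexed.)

l=0, r=4, best |Δ|=19

[0,7] -15+39=24 d=25 * → r--
[0,6] -15+38=23 d=24 * → r--
[0,5] -15+33=18 d=19 * → r--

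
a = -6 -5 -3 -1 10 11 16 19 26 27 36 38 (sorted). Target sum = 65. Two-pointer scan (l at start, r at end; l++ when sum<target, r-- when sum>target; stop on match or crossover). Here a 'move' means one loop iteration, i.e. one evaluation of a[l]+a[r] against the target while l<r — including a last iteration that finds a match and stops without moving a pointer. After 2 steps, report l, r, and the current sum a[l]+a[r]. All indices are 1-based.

l=3, r=12, sum=35

[1,12] -6+38=32 <65 → l++
[2,12] -5+38=33 <65 → l++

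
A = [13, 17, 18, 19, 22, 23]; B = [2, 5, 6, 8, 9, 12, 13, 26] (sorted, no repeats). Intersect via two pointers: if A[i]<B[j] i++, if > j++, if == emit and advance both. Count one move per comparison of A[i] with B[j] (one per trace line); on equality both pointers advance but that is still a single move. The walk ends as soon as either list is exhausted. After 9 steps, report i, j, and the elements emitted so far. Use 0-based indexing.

i=3, j=7, emitted=[13]

[i=0,j=0] 13>2 → j++
[i=0,j=1] 13>5 → j++
[i=0,j=2] 13>6 → j++
[i=0,j=3] 13>8 → j++
[i=0,j=4] 13>9 → j++
[i=0,j=5] 13>12 → j++
[i=0,j=6] 13==13 emit → i++,j++
[i=1,j=7] 17<26 → i++
[i=2,j=7] 18<26 → i++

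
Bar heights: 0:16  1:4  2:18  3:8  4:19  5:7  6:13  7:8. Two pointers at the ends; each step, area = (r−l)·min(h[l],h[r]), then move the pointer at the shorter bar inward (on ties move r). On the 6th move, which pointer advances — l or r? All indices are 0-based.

l

l=0 r=7: min(16,8)*7=56 best=56 *, r--
l=0 r=6: min(16,13)*6=78 best=78 *, r--
l=0 r=5: min(16,7)*5=35 best=78, r--
l=0 r=4: min(16,19)*4=64 best=78, l++
l=1 r=4: min(4,19)*3=12 best=78, l++
l=2 r=4: min(18,19)*2=36 best=78, l++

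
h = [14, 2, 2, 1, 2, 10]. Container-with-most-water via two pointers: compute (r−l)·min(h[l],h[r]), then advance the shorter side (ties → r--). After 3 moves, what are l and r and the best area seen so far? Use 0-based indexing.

[0,5] min(14,10)*5=50 best=50 * → r--
[0,4] min(14,2)*4=8 best=50 → r--
[0,3] min(14,1)*3=3 best=50 → r--

l=0, r=2, best area=50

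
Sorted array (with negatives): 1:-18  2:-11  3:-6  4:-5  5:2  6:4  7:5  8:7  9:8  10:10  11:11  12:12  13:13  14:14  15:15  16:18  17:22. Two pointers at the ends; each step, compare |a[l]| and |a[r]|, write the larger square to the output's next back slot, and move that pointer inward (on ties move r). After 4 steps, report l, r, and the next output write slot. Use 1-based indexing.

l=2, r=14, next write slot=13

l=1 r=17: |-18|<=|22| out[17]=484, r--
l=1 r=16: |-18|<=|18| out[16]=324, r--
l=1 r=15: |-18|>|15| out[15]=324, l++
l=2 r=15: |-11|<=|15| out[14]=225, r--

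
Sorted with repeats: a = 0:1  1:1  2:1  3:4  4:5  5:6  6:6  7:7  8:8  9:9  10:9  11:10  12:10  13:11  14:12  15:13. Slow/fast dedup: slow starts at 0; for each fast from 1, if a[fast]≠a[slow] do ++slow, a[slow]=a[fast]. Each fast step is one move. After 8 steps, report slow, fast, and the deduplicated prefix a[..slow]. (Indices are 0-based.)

slow=0 fast=1: a[fast]=1=a[slow] dup, fast++
slow=0 fast=2: a[fast]=1=a[slow] dup, fast++
slow=0 fast=3: a[fast]=4≠a[slow]=1 write a[1]=4, slow++,fast++
slow=1 fast=4: a[fast]=5≠a[slow]=4 write a[2]=5, slow++,fast++
slow=2 fast=5: a[fast]=6≠a[slow]=5 write a[3]=6, slow++,fast++
slow=3 fast=6: a[fast]=6=a[slow] dup, fast++
slow=3 fast=7: a[fast]=7≠a[slow]=6 write a[4]=7, slow++,fast++
slow=4 fast=8: a[fast]=8≠a[slow]=7 write a[5]=8, slow++,fast++

slow=5, fast=9, prefix=[1, 4, 5, 6, 7, 8]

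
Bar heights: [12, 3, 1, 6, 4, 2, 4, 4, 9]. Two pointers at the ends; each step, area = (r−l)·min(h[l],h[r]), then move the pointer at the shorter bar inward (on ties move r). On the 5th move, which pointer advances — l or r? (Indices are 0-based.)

l=0 r=8: min(12,9)*8=72 best=72 *, r--
l=0 r=7: min(12,4)*7=28 best=72, r--
l=0 r=6: min(12,4)*6=24 best=72, r--
l=0 r=5: min(12,2)*5=10 best=72, r--
l=0 r=4: min(12,4)*4=16 best=72, r--

r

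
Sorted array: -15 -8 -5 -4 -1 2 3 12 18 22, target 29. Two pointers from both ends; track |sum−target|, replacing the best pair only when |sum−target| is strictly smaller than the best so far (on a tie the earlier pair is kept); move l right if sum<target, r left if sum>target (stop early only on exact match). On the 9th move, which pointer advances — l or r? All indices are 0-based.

[0,9] -15+22=7 d=22 * → l++
[1,9] -8+22=14 d=15 * → l++
[2,9] -5+22=17 d=12 * → l++
[3,9] -4+22=18 d=11 * → l++
[4,9] -1+22=21 d=8 * → l++
[5,9] 2+22=24 d=5 * → l++
[6,9] 3+22=25 d=4 * → l++
[7,9] 12+22=34 d=5 → r--
[7,8] 12+18=30 d=1 * → r--

r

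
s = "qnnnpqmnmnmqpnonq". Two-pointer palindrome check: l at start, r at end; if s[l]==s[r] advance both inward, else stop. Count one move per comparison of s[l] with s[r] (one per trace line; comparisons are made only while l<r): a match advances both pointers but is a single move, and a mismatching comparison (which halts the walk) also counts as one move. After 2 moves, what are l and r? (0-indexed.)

[0,16] 'q'=='q' → l++,r--
[1,15] 'n'=='n' → l++,r--

l=2, r=14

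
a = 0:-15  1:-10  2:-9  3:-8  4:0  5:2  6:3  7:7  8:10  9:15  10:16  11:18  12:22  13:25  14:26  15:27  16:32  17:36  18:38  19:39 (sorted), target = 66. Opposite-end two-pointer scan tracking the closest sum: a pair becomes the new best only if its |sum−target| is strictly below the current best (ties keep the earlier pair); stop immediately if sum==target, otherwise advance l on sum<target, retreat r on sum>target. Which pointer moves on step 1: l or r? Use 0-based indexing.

l

[0,19] -15+39=24 d=42 * → l++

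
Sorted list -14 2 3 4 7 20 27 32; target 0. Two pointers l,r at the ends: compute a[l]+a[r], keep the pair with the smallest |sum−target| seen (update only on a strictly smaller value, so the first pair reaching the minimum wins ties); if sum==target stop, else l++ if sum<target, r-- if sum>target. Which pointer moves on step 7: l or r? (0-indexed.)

[0,7] -14+32=18 d=18 * → r--
[0,6] -14+27=13 d=13 * → r--
[0,5] -14+20=6 d=6 * → r--
[0,4] -14+7=-7 d=7 → l++
[1,4] 2+7=9 d=9 → r--
[1,3] 2+4=6 d=6 → r--
[1,2] 2+3=5 d=5 * → r--

r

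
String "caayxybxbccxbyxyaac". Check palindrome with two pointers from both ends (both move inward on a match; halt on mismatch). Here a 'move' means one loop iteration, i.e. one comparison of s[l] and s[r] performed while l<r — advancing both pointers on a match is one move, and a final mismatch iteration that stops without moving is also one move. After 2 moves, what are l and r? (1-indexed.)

l=3, r=17

l=1 r=19: 'c'=='c', l++,r--
l=2 r=18: 'a'=='a', l++,r--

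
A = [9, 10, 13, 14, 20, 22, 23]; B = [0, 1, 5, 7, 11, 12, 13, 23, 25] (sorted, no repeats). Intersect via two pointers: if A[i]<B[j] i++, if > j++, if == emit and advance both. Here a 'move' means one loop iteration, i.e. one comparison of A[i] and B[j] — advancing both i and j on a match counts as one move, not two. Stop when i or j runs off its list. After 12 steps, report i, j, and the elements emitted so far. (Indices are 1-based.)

i=1 j=1: 9>0, j++
i=1 j=2: 9>1, j++
i=1 j=3: 9>5, j++
i=1 j=4: 9>7, j++
i=1 j=5: 9<11, i++
i=2 j=5: 10<11, i++
i=3 j=5: 13>11, j++
i=3 j=6: 13>12, j++
i=3 j=7: 13==13 emit, i++,j++
i=4 j=8: 14<23, i++
i=5 j=8: 20<23, i++
i=6 j=8: 22<23, i++

i=7, j=8, emitted=[13]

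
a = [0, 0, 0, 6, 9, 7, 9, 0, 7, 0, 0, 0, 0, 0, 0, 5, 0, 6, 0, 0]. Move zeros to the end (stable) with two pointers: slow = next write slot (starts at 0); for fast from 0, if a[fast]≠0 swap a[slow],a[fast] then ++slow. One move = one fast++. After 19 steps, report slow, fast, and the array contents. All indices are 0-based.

(s=0,f=0) a[fast]=0 → fast++
(s=0,f=1) a[fast]=0 → fast++
(s=0,f=2) a[fast]=0 → fast++
(s=0,f=3) a[fast]=6≠0 swap→a[0]=6 → slow++,fast++
(s=1,f=4) a[fast]=9≠0 swap→a[1]=9 → slow++,fast++
(s=2,f=5) a[fast]=7≠0 swap→a[2]=7 → slow++,fast++
(s=3,f=6) a[fast]=9≠0 swap→a[3]=9 → slow++,fast++
(s=4,f=7) a[fast]=0 → fast++
(s=4,f=8) a[fast]=7≠0 swap→a[4]=7 → slow++,fast++
(s=5,f=9) a[fast]=0 → fast++
(s=5,f=10) a[fast]=0 → fast++
(s=5,f=11) a[fast]=0 → fast++
(s=5,f=12) a[fast]=0 → fast++
(s=5,f=13) a[fast]=0 → fast++
(s=5,f=14) a[fast]=0 → fast++
(s=5,f=15) a[fast]=5≠0 swap→a[5]=5 → slow++,fast++
(s=6,f=16) a[fast]=0 → fast++
(s=6,f=17) a[fast]=6≠0 swap→a[6]=6 → slow++,fast++
(s=7,f=18) a[fast]=0 → fast++

slow=7, fast=19, a=[6, 9, 7, 9, 7, 5, 6, 0, 0, 0, 0, 0, 0, 0, 0, 0, 0, 0, 0, 0]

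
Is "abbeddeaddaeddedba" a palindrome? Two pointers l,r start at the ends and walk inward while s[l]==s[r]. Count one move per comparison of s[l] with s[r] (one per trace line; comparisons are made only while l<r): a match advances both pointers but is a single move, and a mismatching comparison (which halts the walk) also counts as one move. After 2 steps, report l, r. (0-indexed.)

[0,17] 'a'=='a' → l++,r--
[1,16] 'b'=='b' → l++,r--

l=2, r=15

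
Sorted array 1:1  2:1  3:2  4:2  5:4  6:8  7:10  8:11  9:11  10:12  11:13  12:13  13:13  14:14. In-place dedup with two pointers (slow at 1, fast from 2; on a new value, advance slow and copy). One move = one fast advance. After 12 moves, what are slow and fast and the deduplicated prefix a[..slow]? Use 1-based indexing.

slow=8, fast=14, prefix=[1, 2, 4, 8, 10, 11, 12, 13]

(s=1,f=2) a[fast]=1=a[slow] dup → fast++
(s=1,f=3) a[fast]=2≠a[slow]=1 write a[2]=2 → slow++,fast++
(s=2,f=4) a[fast]=2=a[slow] dup → fast++
(s=2,f=5) a[fast]=4≠a[slow]=2 write a[3]=4 → slow++,fast++
(s=3,f=6) a[fast]=8≠a[slow]=4 write a[4]=8 → slow++,fast++
(s=4,f=7) a[fast]=10≠a[slow]=8 write a[5]=10 → slow++,fast++
(s=5,f=8) a[fast]=11≠a[slow]=10 write a[6]=11 → slow++,fast++
(s=6,f=9) a[fast]=11=a[slow] dup → fast++
(s=6,f=10) a[fast]=12≠a[slow]=11 write a[7]=12 → slow++,fast++
(s=7,f=11) a[fast]=13≠a[slow]=12 write a[8]=13 → slow++,fast++
(s=8,f=12) a[fast]=13=a[slow] dup → fast++
(s=8,f=13) a[fast]=13=a[slow] dup → fast++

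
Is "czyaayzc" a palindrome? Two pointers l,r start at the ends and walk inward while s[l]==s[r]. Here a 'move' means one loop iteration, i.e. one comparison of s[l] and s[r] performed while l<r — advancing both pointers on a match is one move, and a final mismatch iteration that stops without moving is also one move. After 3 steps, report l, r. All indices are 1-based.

l=4, r=5

l=1 r=8: 'c'=='c', l++,r--
l=2 r=7: 'z'=='z', l++,r--
l=3 r=6: 'y'=='y', l++,r--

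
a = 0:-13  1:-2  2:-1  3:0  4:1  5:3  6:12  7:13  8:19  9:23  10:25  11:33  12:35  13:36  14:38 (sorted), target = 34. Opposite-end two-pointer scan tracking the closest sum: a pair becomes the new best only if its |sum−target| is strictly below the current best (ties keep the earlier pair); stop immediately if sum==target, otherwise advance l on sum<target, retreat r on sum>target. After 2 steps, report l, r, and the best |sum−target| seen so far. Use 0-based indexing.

l=1, r=13, best |Δ|=2

[0,14] -13+38=25 d=9 * → l++
[1,14] -2+38=36 d=2 * → r--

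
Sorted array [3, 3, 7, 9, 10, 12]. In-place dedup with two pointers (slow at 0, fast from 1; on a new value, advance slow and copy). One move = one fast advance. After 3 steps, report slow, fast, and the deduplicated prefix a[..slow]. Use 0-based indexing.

slow=2, fast=4, prefix=[3, 7, 9]

slow=0 fast=1: a[fast]=3=a[slow] dup, fast++
slow=0 fast=2: a[fast]=7≠a[slow]=3 write a[1]=7, slow++,fast++
slow=1 fast=3: a[fast]=9≠a[slow]=7 write a[2]=9, slow++,fast++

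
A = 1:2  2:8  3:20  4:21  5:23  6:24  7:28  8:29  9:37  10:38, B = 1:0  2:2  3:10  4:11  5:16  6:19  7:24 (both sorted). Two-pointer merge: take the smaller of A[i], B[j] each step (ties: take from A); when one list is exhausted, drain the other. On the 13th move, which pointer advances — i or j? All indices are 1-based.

i=1 j=1: A[i]=2>B[j]=0 take 0, j++
i=1 j=2: A[i]=2<=B[j]=2 take 2, i++
i=2 j=2: A[i]=8>B[j]=2 take 2, j++
i=2 j=3: A[i]=8<=B[j]=10 take 8, i++
i=3 j=3: A[i]=20>B[j]=10 take 10, j++
i=3 j=4: A[i]=20>B[j]=11 take 11, j++
i=3 j=5: A[i]=20>B[j]=16 take 16, j++
i=3 j=6: A[i]=20>B[j]=19 take 19, j++
i=3 j=7: A[i]=20<=B[j]=24 take 20, i++
i=4 j=7: A[i]=21<=B[j]=24 take 21, i++
i=5 j=7: A[i]=23<=B[j]=24 take 23, i++
i=6 j=7: A[i]=24<=B[j]=24 take 24, i++
i=7 j=7: A[i]=28>B[j]=24 take 24, j++

j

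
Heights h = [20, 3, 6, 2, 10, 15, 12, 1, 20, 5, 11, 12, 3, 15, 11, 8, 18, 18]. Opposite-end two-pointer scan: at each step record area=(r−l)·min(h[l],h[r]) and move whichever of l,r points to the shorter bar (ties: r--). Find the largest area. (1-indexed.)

max area = 306

[1,18] min(20,18)*17=306 best=306 * → r--
[1,17] min(20,18)*16=288 best=306 → r--
[1,16] min(20,8)*15=120 best=306 → r--
[1,15] min(20,11)*14=154 best=306 → r--
[1,14] min(20,15)*13=195 best=306 → r--
[1,13] min(20,3)*12=36 best=306 → r--
[1,12] min(20,12)*11=132 best=306 → r--
[1,11] min(20,11)*10=110 best=306 → r--
[1,10] min(20,5)*9=45 best=306 → r--
[1,9] min(20,20)*8=160 best=306 → r--
[1,8] min(20,1)*7=7 best=306 → r--
[1,7] min(20,12)*6=72 best=306 → r--
[1,6] min(20,15)*5=75 best=306 → r--
[1,5] min(20,10)*4=40 best=306 → r--
[1,4] min(20,2)*3=6 best=306 → r--
[1,3] min(20,6)*2=12 best=306 → r--
[1,2] min(20,3)*1=3 best=306 → r--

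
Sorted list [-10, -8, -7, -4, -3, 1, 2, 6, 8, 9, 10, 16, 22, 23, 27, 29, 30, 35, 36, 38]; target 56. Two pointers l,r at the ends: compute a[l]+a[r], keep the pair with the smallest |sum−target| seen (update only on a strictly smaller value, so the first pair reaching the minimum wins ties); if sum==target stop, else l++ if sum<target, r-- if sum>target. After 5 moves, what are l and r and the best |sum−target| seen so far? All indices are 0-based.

l=0 r=19: -10+38=28 d=28 *, l++
l=1 r=19: -8+38=30 d=26 *, l++
l=2 r=19: -7+38=31 d=25 *, l++
l=3 r=19: -4+38=34 d=22 *, l++
l=4 r=19: -3+38=35 d=21 *, l++

l=5, r=19, best |Δ|=21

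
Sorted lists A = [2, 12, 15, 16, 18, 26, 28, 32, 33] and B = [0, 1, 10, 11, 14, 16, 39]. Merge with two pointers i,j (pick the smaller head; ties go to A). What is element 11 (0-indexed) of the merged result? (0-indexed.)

i=0 j=0: A[i]=2>B[j]=0 take 0, j++
i=0 j=1: A[i]=2>B[j]=1 take 1, j++
i=0 j=2: A[i]=2<=B[j]=10 take 2, i++
i=1 j=2: A[i]=12>B[j]=10 take 10, j++
i=1 j=3: A[i]=12>B[j]=11 take 11, j++
i=1 j=4: A[i]=12<=B[j]=14 take 12, i++
i=2 j=4: A[i]=15>B[j]=14 take 14, j++
i=2 j=5: A[i]=15<=B[j]=16 take 15, i++
i=3 j=5: A[i]=16<=B[j]=16 take 16, i++
i=4 j=5: A[i]=18>B[j]=16 take 16, j++
i=4 j=6: A[i]=18<=B[j]=39 take 18, i++
i=5 j=6: A[i]=26<=B[j]=39 take 26, i++
i=6 j=6: A[i]=28<=B[j]=39 take 28, i++
i=7 j=6: A[i]=32<=B[j]=39 take 32, i++
i=8 j=6: A[i]=33<=B[j]=39 take 33, i++
i=9 j=6: A done, take B[j]=39, j++

merged[11] = 26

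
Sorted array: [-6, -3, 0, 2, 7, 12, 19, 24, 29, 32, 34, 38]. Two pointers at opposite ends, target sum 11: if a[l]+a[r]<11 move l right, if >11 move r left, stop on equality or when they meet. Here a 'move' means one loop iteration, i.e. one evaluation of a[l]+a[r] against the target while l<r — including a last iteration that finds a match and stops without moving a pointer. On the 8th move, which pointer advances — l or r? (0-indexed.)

l=0 r=11: -6+38=32 >11, r--
l=0 r=10: -6+34=28 >11, r--
l=0 r=9: -6+32=26 >11, r--
l=0 r=8: -6+29=23 >11, r--
l=0 r=7: -6+24=18 >11, r--
l=0 r=6: -6+19=13 >11, r--
l=0 r=5: -6+12=6 <11, l++
l=1 r=5: -3+12=9 <11, l++

l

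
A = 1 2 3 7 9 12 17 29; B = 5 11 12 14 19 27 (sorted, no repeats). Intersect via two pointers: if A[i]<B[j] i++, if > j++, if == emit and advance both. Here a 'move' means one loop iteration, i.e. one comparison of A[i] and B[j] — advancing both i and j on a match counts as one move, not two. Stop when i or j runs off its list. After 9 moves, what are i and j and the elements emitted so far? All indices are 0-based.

i=0 j=0: 1<5, i++
i=1 j=0: 2<5, i++
i=2 j=0: 3<5, i++
i=3 j=0: 7>5, j++
i=3 j=1: 7<11, i++
i=4 j=1: 9<11, i++
i=5 j=1: 12>11, j++
i=5 j=2: 12==12 emit, i++,j++
i=6 j=3: 17>14, j++

i=6, j=4, emitted=[12]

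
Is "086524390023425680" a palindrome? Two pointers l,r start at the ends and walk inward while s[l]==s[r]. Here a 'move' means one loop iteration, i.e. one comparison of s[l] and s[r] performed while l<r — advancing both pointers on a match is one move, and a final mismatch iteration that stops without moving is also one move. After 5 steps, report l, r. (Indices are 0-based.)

l=5, r=12

[0,17] '0'=='0' → l++,r--
[1,16] '8'=='8' → l++,r--
[2,15] '6'=='6' → l++,r--
[3,14] '5'=='5' → l++,r--
[4,13] '2'=='2' → l++,r--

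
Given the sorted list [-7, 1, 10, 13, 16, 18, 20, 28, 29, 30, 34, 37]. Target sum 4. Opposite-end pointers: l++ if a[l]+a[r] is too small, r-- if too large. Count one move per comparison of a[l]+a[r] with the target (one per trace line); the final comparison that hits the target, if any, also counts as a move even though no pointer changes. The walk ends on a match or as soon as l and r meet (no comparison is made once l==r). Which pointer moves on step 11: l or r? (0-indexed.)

l=0 r=11: -7+37=30 >4, r--
l=0 r=10: -7+34=27 >4, r--
l=0 r=9: -7+30=23 >4, r--
l=0 r=8: -7+29=22 >4, r--
l=0 r=7: -7+28=21 >4, r--
l=0 r=6: -7+20=13 >4, r--
l=0 r=5: -7+18=11 >4, r--
l=0 r=4: -7+16=9 >4, r--
l=0 r=3: -7+13=6 >4, r--
l=0 r=2: -7+10=3 <4, l++
l=1 r=2: 1+10=11 >4, r--

r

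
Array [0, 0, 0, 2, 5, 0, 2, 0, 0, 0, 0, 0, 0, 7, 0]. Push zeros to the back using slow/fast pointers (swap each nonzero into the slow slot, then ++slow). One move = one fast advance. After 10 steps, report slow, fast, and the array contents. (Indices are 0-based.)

slow=3, fast=10, a=[2, 5, 2, 0, 0, 0, 0, 0, 0, 0, 0, 0, 0, 7, 0]

(s=0,f=0) a[fast]=0 → fast++
(s=0,f=1) a[fast]=0 → fast++
(s=0,f=2) a[fast]=0 → fast++
(s=0,f=3) a[fast]=2≠0 swap→a[0]=2 → slow++,fast++
(s=1,f=4) a[fast]=5≠0 swap→a[1]=5 → slow++,fast++
(s=2,f=5) a[fast]=0 → fast++
(s=2,f=6) a[fast]=2≠0 swap→a[2]=2 → slow++,fast++
(s=3,f=7) a[fast]=0 → fast++
(s=3,f=8) a[fast]=0 → fast++
(s=3,f=9) a[fast]=0 → fast++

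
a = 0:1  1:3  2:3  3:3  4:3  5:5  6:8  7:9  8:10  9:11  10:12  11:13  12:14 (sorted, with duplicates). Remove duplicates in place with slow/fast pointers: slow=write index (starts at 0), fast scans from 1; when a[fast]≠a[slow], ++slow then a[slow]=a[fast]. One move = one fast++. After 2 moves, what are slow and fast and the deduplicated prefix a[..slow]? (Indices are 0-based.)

slow=1, fast=3, prefix=[1, 3]

(s=0,f=1) a[fast]=3≠a[slow]=1 write a[1]=3 → slow++,fast++
(s=1,f=2) a[fast]=3=a[slow] dup → fast++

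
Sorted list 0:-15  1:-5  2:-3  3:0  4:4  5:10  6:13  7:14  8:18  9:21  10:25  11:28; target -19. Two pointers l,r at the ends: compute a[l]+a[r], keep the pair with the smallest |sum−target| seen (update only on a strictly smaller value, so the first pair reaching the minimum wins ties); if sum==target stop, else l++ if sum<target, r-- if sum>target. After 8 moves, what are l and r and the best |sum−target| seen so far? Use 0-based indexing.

l=0, r=3, best |Δ|=8

[0,11] -15+28=13 d=32 * → r--
[0,10] -15+25=10 d=29 * → r--
[0,9] -15+21=6 d=25 * → r--
[0,8] -15+18=3 d=22 * → r--
[0,7] -15+14=-1 d=18 * → r--
[0,6] -15+13=-2 d=17 * → r--
[0,5] -15+10=-5 d=14 * → r--
[0,4] -15+4=-11 d=8 * → r--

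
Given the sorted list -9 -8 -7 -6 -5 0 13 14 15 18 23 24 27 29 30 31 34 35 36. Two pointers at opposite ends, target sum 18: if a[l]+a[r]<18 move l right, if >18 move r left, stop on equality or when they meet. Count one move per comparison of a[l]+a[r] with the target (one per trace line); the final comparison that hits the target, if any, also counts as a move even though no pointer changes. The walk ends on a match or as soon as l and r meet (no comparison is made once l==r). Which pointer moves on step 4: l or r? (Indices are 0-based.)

r

[0,18] -9+36=27 >18 → r--
[0,17] -9+35=26 >18 → r--
[0,16] -9+34=25 >18 → r--
[0,15] -9+31=22 >18 → r--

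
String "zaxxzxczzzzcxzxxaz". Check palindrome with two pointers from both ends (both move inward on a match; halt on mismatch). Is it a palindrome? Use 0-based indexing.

palindrome

[0,17] 'z'=='z' → l++,r--
[1,16] 'a'=='a' → l++,r--
[2,15] 'x'=='x' → l++,r--
[3,14] 'x'=='x' → l++,r--
[4,13] 'z'=='z' → l++,r--
[5,12] 'x'=='x' → l++,r--
[6,11] 'c'=='c' → l++,r--
[7,10] 'z'=='z' → l++,r--
[8,9] 'z'=='z' → l++,r--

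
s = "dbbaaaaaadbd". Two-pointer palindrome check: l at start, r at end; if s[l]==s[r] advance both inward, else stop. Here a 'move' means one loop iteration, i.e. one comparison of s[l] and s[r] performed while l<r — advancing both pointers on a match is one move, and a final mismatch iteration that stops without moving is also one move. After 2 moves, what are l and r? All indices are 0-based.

l=2, r=9

[0,11] 'd'=='d' → l++,r--
[1,10] 'b'=='b' → l++,r--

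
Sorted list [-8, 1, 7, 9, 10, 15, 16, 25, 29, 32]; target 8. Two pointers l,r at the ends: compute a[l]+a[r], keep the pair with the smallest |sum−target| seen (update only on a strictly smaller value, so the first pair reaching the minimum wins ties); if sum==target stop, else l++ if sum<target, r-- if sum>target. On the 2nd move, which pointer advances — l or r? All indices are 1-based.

l=1 r=10: -8+32=24 d=16 *, r--
l=1 r=9: -8+29=21 d=13 *, r--

r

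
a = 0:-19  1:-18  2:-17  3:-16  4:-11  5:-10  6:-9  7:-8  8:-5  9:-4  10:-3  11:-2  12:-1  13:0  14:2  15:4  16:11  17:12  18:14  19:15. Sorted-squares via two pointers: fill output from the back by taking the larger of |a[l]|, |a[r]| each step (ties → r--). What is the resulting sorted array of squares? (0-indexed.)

[0,19] |-19|>|15| out[19]=361 → l++
[1,19] |-18|>|15| out[18]=324 → l++
[2,19] |-17|>|15| out[17]=289 → l++
[3,19] |-16|>|15| out[16]=256 → l++
[4,19] |-11|<=|15| out[15]=225 → r--
[4,18] |-11|<=|14| out[14]=196 → r--
[4,17] |-11|<=|12| out[13]=144 → r--
[4,16] |-11|<=|11| out[12]=121 → r--
[4,15] |-11|>|4| out[11]=121 → l++
[5,15] |-10|>|4| out[10]=100 → l++
[6,15] |-9|>|4| out[9]=81 → l++
[7,15] |-8|>|4| out[8]=64 → l++
[8,15] |-5|>|4| out[7]=25 → l++
[9,15] |-4|<=|4| out[6]=16 → r--
[9,14] |-4|>|2| out[5]=16 → l++
[10,14] |-3|>|2| out[4]=9 → l++
[11,14] |-2|<=|2| out[3]=4 → r--
[11,13] |-2|>|0| out[2]=4 → l++
[12,13] |-1|>|0| out[1]=1 → l++
[13,13] |0|<=|0| out[0]=0 → r--

[0, 1, 4, 4, 9, 16, 16, 25, 64, 81, 100, 121, 121, 144, 196, 225, 256, 289, 324, 361]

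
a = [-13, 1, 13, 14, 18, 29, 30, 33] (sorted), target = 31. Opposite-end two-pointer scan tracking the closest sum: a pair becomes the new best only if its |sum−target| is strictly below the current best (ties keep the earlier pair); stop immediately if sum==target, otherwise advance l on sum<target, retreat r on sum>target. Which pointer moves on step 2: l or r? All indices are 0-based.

r

[0,7] -13+33=20 d=11 * → l++
[1,7] 1+33=34 d=3 * → r--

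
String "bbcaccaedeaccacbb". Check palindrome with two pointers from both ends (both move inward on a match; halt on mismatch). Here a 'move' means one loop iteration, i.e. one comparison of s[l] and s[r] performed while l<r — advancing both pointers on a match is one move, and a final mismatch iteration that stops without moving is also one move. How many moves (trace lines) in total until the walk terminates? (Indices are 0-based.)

l=0 r=16: 'b'=='b', l++,r--
l=1 r=15: 'b'=='b', l++,r--
l=2 r=14: 'c'=='c', l++,r--
l=3 r=13: 'a'=='a', l++,r--
l=4 r=12: 'c'=='c', l++,r--
l=5 r=11: 'c'=='c', l++,r--
l=6 r=10: 'a'=='a', l++,r--
l=7 r=9: 'e'=='e', l++,r--

8 moves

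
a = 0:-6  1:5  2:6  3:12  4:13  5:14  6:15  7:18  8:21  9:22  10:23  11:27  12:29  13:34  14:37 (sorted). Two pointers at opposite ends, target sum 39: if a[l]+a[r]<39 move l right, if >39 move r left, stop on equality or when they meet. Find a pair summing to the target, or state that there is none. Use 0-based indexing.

(5, 34)

l=0 r=14: -6+37=31 <39, l++
l=1 r=14: 5+37=42 >39, r--
l=1 r=13: 5+34=39, found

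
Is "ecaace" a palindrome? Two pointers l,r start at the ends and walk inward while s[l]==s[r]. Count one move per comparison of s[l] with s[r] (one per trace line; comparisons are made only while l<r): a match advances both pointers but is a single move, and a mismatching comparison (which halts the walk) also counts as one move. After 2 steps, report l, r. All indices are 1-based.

l=3, r=4

[1,6] 'e'=='e' → l++,r--
[2,5] 'c'=='c' → l++,r--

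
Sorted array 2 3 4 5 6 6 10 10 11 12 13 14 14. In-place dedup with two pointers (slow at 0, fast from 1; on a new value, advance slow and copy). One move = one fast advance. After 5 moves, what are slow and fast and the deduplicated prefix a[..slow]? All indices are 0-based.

slow=4, fast=6, prefix=[2, 3, 4, 5, 6]

slow=0 fast=1: a[fast]=3≠a[slow]=2 write a[1]=3, slow++,fast++
slow=1 fast=2: a[fast]=4≠a[slow]=3 write a[2]=4, slow++,fast++
slow=2 fast=3: a[fast]=5≠a[slow]=4 write a[3]=5, slow++,fast++
slow=3 fast=4: a[fast]=6≠a[slow]=5 write a[4]=6, slow++,fast++
slow=4 fast=5: a[fast]=6=a[slow] dup, fast++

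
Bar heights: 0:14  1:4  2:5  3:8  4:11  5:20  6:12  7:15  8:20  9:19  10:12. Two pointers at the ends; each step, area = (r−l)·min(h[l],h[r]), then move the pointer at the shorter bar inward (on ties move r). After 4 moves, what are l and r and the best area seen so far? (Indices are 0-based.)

[0,10] min(14,12)*10=120 best=120 * → r--
[0,9] min(14,19)*9=126 best=126 * → l++
[1,9] min(4,19)*8=32 best=126 → l++
[2,9] min(5,19)*7=35 best=126 → l++

l=3, r=9, best area=126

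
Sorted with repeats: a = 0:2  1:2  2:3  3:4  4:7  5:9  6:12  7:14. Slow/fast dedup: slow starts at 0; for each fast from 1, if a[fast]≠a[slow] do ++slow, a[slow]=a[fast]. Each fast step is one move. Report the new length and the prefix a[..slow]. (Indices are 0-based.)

(s=0,f=1) a[fast]=2=a[slow] dup → fast++
(s=0,f=2) a[fast]=3≠a[slow]=2 write a[1]=3 → slow++,fast++
(s=1,f=3) a[fast]=4≠a[slow]=3 write a[2]=4 → slow++,fast++
(s=2,f=4) a[fast]=7≠a[slow]=4 write a[3]=7 → slow++,fast++
(s=3,f=5) a[fast]=9≠a[slow]=7 write a[4]=9 → slow++,fast++
(s=4,f=6) a[fast]=12≠a[slow]=9 write a[5]=12 → slow++,fast++
(s=5,f=7) a[fast]=14≠a[slow]=12 write a[6]=14 → slow++,fast++

length 7; prefix = [2, 3, 4, 7, 9, 12, 14]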